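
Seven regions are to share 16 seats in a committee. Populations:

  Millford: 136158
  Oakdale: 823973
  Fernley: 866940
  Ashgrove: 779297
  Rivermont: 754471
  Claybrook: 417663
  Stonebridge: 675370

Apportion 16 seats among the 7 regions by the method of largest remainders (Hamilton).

Millford 0, Oakdale 3, Fernley 3, Ashgrove 3, Rivermont 3, Claybrook 2, Stonebridge 2

Total 4453872; standard divisor 4453872/16 = 278367.
Standard quotas: Millford 0.4891, Oakdale 2.9600, Fernley 3.1144, Ashgrove 2.7995, Rivermont 2.7103, Claybrook 1.5004, Stonebridge 2.4262.
Lower quotas: Millford 0, Oakdale 2, Fernley 3, Ashgrove 2, Rivermont 2, Claybrook 1, Stonebridge 2 (sum 12, leaving 4 seats).
Remainders in descending order: Oakdale 0.9600, Ashgrove 0.7995, Rivermont 0.7103, Claybrook 0.5004, Millford 0.4891, Stonebridge 0.4262, Fernley 0.1144.
Largest remainders: Oakdale, Ashgrove, Rivermont, Claybrook receive the extra seats.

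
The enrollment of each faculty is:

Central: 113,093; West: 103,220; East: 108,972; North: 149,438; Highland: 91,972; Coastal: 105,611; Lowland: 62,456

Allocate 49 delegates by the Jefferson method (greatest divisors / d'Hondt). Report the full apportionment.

Central: 8; West: 7; East: 7; North: 10; Highland: 6; Coastal: 7; Lowland: 4

Standard divisor 734762/49 ≈ 14995.143; standard quotas: Central 7.542, West 6.884, East 7.267, North 9.966, Highland 6.133, Coastal 7.043, Lowland 4.165.
Rounding down gives 7, 6, 7, 9, 6, 7, 4 = 46 seats, so the divisor must be adjusted.
With modified divisor 13900: modified quotas Central 8.136, West 7.426, East 7.840, North 10.751, Highland 6.617, Coastal 7.598, Lowland 4.493.
Rounding down: Central 8, West 7, East 7, North 10, Highland 6, Coastal 7, Lowland 4 (total 49).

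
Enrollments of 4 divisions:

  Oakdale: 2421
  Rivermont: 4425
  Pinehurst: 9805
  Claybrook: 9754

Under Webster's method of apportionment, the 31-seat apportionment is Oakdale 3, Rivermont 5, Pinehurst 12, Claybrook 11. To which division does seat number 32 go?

Claybrook

Priority for the next seat is population ÷ (current seats + 0.5).
Priorities: Oakdale 691.714, Rivermont 804.545, Pinehurst 784.400, Claybrook 848.174.
Highest priority: Claybrook.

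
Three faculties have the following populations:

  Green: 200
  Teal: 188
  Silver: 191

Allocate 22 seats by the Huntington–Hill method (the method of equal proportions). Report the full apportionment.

Green: 8; Teal: 7; Silver: 7

With divisor 26: modified quotas Green 7.692, Teal 7.231, Silver 7.346.
Geometric-mean thresholds: Green √(7·8)=7.483, Teal √(7·8)=7.483, Silver √(7·8)=7.483.
Each quota rounded against its threshold gives Green 8, Teal 7, Silver 7 (total 22).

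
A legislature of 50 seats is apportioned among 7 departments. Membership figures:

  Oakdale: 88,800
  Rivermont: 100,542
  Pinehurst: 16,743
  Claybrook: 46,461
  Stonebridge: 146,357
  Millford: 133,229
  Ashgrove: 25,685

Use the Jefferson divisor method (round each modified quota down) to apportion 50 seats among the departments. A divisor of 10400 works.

Oakdale: 8, Rivermont: 9, Pinehurst: 1, Claybrook: 4, Stonebridge: 14, Millford: 12, Ashgrove: 2

With modified divisor 10400: modified quotas Oakdale 8.538, Rivermont 9.668, Pinehurst 1.610, Claybrook 4.467, Stonebridge 14.073, Millford 12.810, Ashgrove 2.470.
Rounding down: Oakdale 8, Rivermont 9, Pinehurst 1, Claybrook 4, Stonebridge 14, Millford 12, Ashgrove 2 (total 50).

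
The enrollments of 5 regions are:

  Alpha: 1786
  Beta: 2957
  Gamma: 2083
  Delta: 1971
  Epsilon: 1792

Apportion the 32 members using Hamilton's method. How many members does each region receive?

Total 10589; standard divisor 10589/32 ≈ 330.906.
Standard quotas: Alpha 5.397, Beta 8.936, Gamma 6.295, Delta 5.956, Epsilon 5.415.
Lower quotas: Alpha 5, Beta 8, Gamma 6, Delta 5, Epsilon 5 (sum 29, leaving 3 seats).
Remainders in descending order: Delta 0.956, Beta 0.936, Epsilon 0.415, Alpha 0.397, Gamma 0.295.
Largest remainders: Delta, Beta, Epsilon receive the extra seats.

Alpha: 5, Beta: 9, Gamma: 6, Delta: 6, Epsilon: 6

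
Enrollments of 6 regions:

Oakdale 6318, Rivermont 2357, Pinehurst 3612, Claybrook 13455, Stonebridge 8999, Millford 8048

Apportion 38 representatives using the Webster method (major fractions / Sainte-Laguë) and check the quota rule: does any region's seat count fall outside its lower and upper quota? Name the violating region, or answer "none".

Standard quotas: Oakdale 5.611, Rivermont 2.093, Pinehurst 3.208, Claybrook 11.949, Stonebridge 7.992, Millford 7.147.
Webster allocation: Oakdale 6, Rivermont 2, Pinehurst 3, Claybrook 12, Stonebridge 8, Millford 7.
Every allocation lies between the lower and upper quota.

none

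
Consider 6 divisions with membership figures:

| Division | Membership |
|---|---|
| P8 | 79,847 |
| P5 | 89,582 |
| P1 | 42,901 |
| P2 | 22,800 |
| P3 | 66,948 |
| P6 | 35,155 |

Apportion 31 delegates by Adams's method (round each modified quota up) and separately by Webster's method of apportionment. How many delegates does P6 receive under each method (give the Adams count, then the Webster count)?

Adams: P8 7, P5 8, P1 4, P2 2, P3 6, P6 4.
Webster: P8 8, P5 8, P1 4, P2 2, P3 6, P6 3.
P6 gets 4 under Adams and 3 under Webster.

4 and 3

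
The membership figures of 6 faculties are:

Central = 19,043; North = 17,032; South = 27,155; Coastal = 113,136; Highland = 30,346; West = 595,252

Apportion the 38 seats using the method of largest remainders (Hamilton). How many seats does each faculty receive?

Standard divisor: 801964 ÷ 38 ≈ 21104.316.
Standard quotas: Central 0.9023, North 0.8070, South 1.2867, Coastal 5.3608, Highland 1.4379, West 28.2052.
Lower quotas: Central 0, North 0, South 1, Coastal 5, Highland 1, West 28 (sum 35, leaving 3 seats).
Remainders in descending order: Central 0.9023, North 0.8070, Highland 0.4379, Coastal 0.3608, South 0.2867, West 0.2052.
The surplus seats go to Central, North, Highland.

Central=1, North=1, South=1, Coastal=5, Highland=2, West=28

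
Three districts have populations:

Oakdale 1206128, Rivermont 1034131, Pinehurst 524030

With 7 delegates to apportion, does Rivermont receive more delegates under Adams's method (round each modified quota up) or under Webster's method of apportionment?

Adams: Oakdale 3, Rivermont 2, Pinehurst 2.
Webster: Oakdale 3, Rivermont 3, Pinehurst 1.
Rivermont gets 2 under Adams and 3 under Webster.

Webster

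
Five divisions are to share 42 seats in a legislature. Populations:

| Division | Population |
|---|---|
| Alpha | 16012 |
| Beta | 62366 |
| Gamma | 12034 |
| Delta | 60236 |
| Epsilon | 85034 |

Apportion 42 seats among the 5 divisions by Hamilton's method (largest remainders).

Total 235682; standard divisor 235682/42 ≈ 5611.476.
Standard quotas: Alpha 2.8534, Beta 11.1140, Gamma 2.1445, Delta 10.7344, Epsilon 15.1536.
Lower quotas: Alpha 2, Beta 11, Gamma 2, Delta 10, Epsilon 15 (sum 40, leaving 2 seats).
Remainders in descending order: Alpha 0.8534, Delta 0.7344, Epsilon 0.1536, Gamma 0.1445, Beta 0.1140.
The surplus seats go to Alpha, Delta.

Alpha: 3, Beta: 11, Gamma: 2, Delta: 11, Epsilon: 15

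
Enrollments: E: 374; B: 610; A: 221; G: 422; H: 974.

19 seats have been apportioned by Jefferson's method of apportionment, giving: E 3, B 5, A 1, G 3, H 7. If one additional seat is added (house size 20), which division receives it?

H

Priority for the next seat is population ÷ (current seats + 1).
Priorities: E 93.500, B 101.667, A 110.500, G 105.500, H 121.750.
Highest priority: H.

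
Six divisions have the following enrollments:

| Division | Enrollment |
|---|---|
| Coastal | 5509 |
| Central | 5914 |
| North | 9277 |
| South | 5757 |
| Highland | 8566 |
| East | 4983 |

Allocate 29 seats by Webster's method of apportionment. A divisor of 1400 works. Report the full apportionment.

Coastal 4, Central 4, North 7, South 4, Highland 6, East 4

With modified divisor 1400: modified quotas Coastal 3.935, Central 4.224, North 6.626, South 4.112, Highland 6.119, East 3.559.
Rounding to the nearest integer: Coastal 4, Central 4, North 7, South 4, Highland 6, East 4 (total 29).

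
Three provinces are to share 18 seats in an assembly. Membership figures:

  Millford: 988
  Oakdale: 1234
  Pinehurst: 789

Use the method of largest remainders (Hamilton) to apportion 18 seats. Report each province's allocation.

Millford=6, Oakdale=7, Pinehurst=5

Standard divisor: 3011 ÷ 18 ≈ 167.278.
Standard quotas: Millford 5.906, Oakdale 7.377, Pinehurst 4.717.
Lower quotas: Millford 5, Oakdale 7, Pinehurst 4 (sum 16, leaving 2 seats).
Remainders in descending order: Millford 0.906, Pinehurst 0.717, Oakdale 0.377.
Largest remainders: Millford, Pinehurst receive the extra seats.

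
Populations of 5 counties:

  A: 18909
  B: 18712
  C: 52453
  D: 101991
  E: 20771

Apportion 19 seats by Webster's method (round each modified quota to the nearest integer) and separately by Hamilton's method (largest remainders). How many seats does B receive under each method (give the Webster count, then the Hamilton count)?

2 and 1

Webster: A 2, B 2, C 4, D 9, E 2.
Hamilton: A 2, B 1, C 5, D 9, E 2.
B gets 2 under Webster and 1 under Hamilton.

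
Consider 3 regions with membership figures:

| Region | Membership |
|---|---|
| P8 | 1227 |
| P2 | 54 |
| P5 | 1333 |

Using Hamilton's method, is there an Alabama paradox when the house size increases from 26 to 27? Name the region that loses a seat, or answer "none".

At 26 seats: P8 12, P2 1, P5 13.
At 27 seats: P8 13, P2 0, P5 14.
P2 drops from 1 to 0.

P2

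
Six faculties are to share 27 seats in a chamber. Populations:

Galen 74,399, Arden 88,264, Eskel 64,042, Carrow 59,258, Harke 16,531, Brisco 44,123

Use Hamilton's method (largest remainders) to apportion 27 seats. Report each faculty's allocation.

The standard divisor is 346617/27 ≈ 12837.667.
Standard quotas: Galen 5.7954, Arden 6.8754, Eskel 4.9886, Carrow 4.6159, Harke 1.2877, Brisco 3.4370.
Lower quotas: Galen 5, Arden 6, Eskel 4, Carrow 4, Harke 1, Brisco 3 (sum 23, leaving 4 seats).
Remainders in descending order: Eskel 0.9886, Arden 0.8754, Galen 0.7954, Carrow 0.6159, Brisco 0.4370, Harke 0.2877.
The surplus seats go to Eskel, Arden, Galen, Carrow.

Galen 6; Arden 7; Eskel 5; Carrow 5; Harke 1; Brisco 3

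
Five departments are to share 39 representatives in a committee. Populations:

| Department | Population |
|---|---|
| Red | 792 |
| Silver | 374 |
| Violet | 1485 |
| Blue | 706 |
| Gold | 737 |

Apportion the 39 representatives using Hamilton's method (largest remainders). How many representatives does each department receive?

Red=7, Silver=4, Violet=14, Blue=7, Gold=7

Total 4094; standard divisor 4094/39 ≈ 104.974.
Standard quotas: Red 7.545, Silver 3.563, Violet 14.146, Blue 6.725, Gold 7.021.
Lower quotas: Red 7, Silver 3, Violet 14, Blue 6, Gold 7 (sum 37, leaving 2 seats).
Remainders in descending order: Blue 0.725, Silver 0.563, Red 0.545, Violet 0.146, Gold 0.021.
Largest remainders: Blue, Silver receive the extra seats.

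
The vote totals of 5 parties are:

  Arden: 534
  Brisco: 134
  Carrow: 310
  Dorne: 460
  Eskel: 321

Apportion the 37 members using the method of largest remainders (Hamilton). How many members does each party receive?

Total 1759; standard divisor 1759/37 ≈ 47.541.
Standard quotas: Arden 11.233, Brisco 2.819, Carrow 6.521, Dorne 9.676, Eskel 6.752.
Lower quotas: Arden 11, Brisco 2, Carrow 6, Dorne 9, Eskel 6 (sum 34, leaving 3 seats).
Remainders in descending order: Brisco 0.819, Eskel 0.752, Dorne 0.676, Carrow 0.521, Arden 0.233.
The surplus seats go to Brisco, Eskel, Dorne.

Arden: 11; Brisco: 3; Carrow: 6; Dorne: 10; Eskel: 7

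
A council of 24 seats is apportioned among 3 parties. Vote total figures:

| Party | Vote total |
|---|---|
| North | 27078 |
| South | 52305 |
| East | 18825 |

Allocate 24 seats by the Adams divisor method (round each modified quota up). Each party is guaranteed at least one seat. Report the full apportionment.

North 7, South 12, East 5

Standard divisor 98208/24 ≈ 4092; standard quotas: North 6.617, South 12.782, East 4.600.
Rounding up gives 7, 13, 5 = 25 seats, so the divisor must be adjusted.
With modified divisor 4400: modified quotas North 6.154, South 11.887, East 4.278.
Rounding up: North 7, South 12, East 5 (total 24).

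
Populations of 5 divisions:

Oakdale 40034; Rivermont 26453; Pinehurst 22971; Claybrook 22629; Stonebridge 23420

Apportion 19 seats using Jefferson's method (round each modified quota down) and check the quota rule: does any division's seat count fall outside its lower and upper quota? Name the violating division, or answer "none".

none

Standard quotas: Oakdale 5.613, Rivermont 3.709, Pinehurst 3.221, Claybrook 3.173, Stonebridge 3.284.
Jefferson allocation: Oakdale 6, Rivermont 4, Pinehurst 3, Claybrook 3, Stonebridge 3.
Every allocation lies between the lower and upper quota.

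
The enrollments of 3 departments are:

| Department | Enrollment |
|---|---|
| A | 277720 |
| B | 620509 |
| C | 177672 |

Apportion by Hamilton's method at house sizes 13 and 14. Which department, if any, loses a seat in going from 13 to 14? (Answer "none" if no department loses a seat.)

none

At 13 seats: A 3, B 8, C 2.
At 14 seats: A 4, B 8, C 2.
No department's allocation decreased.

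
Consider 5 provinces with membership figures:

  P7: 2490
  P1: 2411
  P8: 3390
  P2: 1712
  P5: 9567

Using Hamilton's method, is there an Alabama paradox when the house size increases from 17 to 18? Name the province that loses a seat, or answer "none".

none

At 17 seats: P7 2, P1 2, P8 3, P2 2, P5 8.
At 18 seats: P7 2, P1 2, P8 3, P2 2, P5 9.
No province's allocation decreased.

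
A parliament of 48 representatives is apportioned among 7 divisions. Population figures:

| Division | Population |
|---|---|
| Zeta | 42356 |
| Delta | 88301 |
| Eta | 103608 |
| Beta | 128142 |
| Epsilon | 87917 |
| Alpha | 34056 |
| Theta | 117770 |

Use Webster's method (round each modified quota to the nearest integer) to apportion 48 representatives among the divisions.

Standard divisor 602150/48 ≈ 12544.792; standard quotas: Zeta 3.376, Delta 7.039, Eta 8.259, Beta 10.215, Epsilon 7.008, Alpha 2.715, Theta 9.388.
Rounding to the nearest integer gives 3, 7, 8, 10, 7, 3, 9 = 47 seats, so the divisor must be adjusted.
With modified divisor 12300: modified quotas Zeta 3.444, Delta 7.179, Eta 8.423, Beta 10.418, Epsilon 7.148, Alpha 2.769, Theta 9.575.
Rounding to the nearest integer: Zeta 3, Delta 7, Eta 8, Beta 10, Epsilon 7, Alpha 3, Theta 10 (total 48).

Zeta: 3, Delta: 7, Eta: 8, Beta: 10, Epsilon: 7, Alpha: 3, Theta: 10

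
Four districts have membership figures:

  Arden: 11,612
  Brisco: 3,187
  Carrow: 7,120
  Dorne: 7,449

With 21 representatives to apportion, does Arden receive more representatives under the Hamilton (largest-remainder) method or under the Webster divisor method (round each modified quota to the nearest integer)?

Hamilton: Arden 8, Brisco 2, Carrow 5, Dorne 6.
Webster: Arden 9, Brisco 2, Carrow 5, Dorne 5.
Arden gets 8 under Hamilton and 9 under Webster.

Webster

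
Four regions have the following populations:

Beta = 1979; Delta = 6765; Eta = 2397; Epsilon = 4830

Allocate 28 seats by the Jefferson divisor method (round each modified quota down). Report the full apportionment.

Beta=3, Delta=12, Eta=4, Epsilon=9

Standard divisor 15971/28 ≈ 570.393; standard quotas: Beta 3.470, Delta 11.860, Eta 4.202, Epsilon 8.468.
Rounding down gives 3, 11, 4, 8 = 26 seats, so the divisor must be adjusted.
With modified divisor 530: modified quotas Beta 3.734, Delta 12.764, Eta 4.523, Epsilon 9.113.
Rounding down: Beta 3, Delta 12, Eta 4, Epsilon 9 (total 28).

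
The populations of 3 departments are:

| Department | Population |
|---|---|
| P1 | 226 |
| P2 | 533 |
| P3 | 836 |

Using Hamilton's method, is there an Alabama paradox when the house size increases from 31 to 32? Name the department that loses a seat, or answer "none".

P1

At 31 seats: P1 5, P2 10, P3 16.
At 32 seats: P1 4, P2 11, P3 17.
P1 drops from 5 to 4.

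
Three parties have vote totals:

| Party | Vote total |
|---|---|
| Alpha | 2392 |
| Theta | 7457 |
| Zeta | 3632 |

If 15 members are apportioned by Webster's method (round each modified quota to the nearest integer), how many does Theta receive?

8

Standard divisor 13481/15 ≈ 898.733; standard quotas: Alpha 2.662, Theta 8.297, Zeta 4.041.
Rounding to the nearest integer gives Alpha 3, Theta 8, Zeta 4 — total 15, matching the house size, so no adjustment is needed.
Theta receives 8.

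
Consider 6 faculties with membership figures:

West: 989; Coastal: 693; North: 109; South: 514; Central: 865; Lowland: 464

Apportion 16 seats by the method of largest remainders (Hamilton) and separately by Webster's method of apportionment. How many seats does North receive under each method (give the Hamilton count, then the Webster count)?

1 and 0

Hamilton: West 4, Coastal 3, North 1, South 2, Central 4, Lowland 2.
Webster: West 5, Coastal 3, North 0, South 2, Central 4, Lowland 2.
North gets 1 under Hamilton and 0 under Webster.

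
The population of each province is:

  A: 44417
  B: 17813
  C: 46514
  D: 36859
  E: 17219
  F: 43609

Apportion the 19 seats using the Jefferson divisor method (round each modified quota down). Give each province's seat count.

Standard divisor 206431/19 ≈ 10864.789; standard quotas: A 4.088, B 1.640, C 4.281, D 3.393, E 1.585, F 4.014.
Rounding down gives 4, 1, 4, 3, 1, 4 = 17 seats, so the divisor must be adjusted.
With modified divisor 9100: modified quotas A 4.881, B 1.957, C 5.111, D 4.050, E 1.892, F 4.792.
Rounding down: A 4, B 1, C 5, D 4, E 1, F 4 (total 19).

A: 4, B: 1, C: 5, D: 4, E: 1, F: 4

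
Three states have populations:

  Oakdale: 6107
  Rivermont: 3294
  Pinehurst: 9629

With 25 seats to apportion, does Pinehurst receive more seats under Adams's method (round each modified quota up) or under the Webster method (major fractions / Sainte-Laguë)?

Adams: Oakdale 8, Rivermont 5, Pinehurst 12.
Webster: Oakdale 8, Rivermont 4, Pinehurst 13.
Pinehurst gets 12 under Adams and 13 under Webster.

Webster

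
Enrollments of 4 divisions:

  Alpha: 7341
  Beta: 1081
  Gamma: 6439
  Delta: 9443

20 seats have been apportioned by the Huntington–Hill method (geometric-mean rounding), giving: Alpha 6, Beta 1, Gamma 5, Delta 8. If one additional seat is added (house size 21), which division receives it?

Priority for the next seat is population ÷ (√(s·(s+1))).
Priorities: Alpha 1132.741, Beta 764.382, Gamma 1175.595, Delta 1112.868.
Highest priority: Gamma.

Gamma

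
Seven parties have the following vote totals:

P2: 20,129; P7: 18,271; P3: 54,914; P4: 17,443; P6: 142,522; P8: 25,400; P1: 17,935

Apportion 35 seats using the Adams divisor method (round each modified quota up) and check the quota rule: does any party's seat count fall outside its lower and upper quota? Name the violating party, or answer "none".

Standard quotas: P2 2.375, P7 2.156, P3 6.480, P4 2.058, P6 16.817, P8 2.997, P1 2.116.
Adams allocation: P2 3, P7 2, P3 7, P4 2, P6 16, P8 3, P1 2.
Every allocation lies between the lower and upper quota.

none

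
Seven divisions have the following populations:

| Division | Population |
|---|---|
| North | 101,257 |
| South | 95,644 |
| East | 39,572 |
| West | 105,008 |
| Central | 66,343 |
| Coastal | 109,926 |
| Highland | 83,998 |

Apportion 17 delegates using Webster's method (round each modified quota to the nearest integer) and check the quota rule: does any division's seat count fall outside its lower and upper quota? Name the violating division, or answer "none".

none

Standard quotas: North 2.861, South 2.702, East 1.118, West 2.967, Central 1.874, Coastal 3.106, Highland 2.373.
Webster allocation: North 3, South 3, East 1, West 3, Central 2, Coastal 3, Highland 2.
Every allocation lies between the lower and upper quota.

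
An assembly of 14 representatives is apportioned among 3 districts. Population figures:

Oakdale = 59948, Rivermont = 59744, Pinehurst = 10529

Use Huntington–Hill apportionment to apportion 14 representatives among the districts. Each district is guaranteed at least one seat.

Oakdale 7, Rivermont 6, Pinehurst 1

With divisor 9234: modified quotas Oakdale 6.492, Rivermont 6.470, Pinehurst 1.140.
Geometric-mean thresholds: Oakdale √(6·7)=6.481, Rivermont √(6·7)=6.481, Pinehurst √(1·2)=1.414.
Each quota rounded against its threshold gives Oakdale 7, Rivermont 6, Pinehurst 1 (total 14).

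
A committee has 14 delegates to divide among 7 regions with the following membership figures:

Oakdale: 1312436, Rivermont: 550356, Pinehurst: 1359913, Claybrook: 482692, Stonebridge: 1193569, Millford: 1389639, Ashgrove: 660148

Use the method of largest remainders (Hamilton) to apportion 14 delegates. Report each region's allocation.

Oakdale: 3; Rivermont: 1; Pinehurst: 3; Claybrook: 1; Stonebridge: 2; Millford: 3; Ashgrove: 1

Standard divisor: 6948753 ÷ 14 ≈ 496339.5.
Standard quotas: Oakdale 2.6442, Rivermont 1.1088, Pinehurst 2.7399, Claybrook 0.9725, Stonebridge 2.4047, Millford 2.7998, Ashgrove 1.3300.
Lower quotas: Oakdale 2, Rivermont 1, Pinehurst 2, Claybrook 0, Stonebridge 2, Millford 2, Ashgrove 1 (sum 10, leaving 4 seats).
Remainders in descending order: Claybrook 0.9725, Millford 0.7998, Pinehurst 0.7399, Oakdale 0.6442, Stonebridge 0.4047, Ashgrove 0.3300, Rivermont 0.1088.
The surplus seats go to Claybrook, Millford, Pinehurst, Oakdale.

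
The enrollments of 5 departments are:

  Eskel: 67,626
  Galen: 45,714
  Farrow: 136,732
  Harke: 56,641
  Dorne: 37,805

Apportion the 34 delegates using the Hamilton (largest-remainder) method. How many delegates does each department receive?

Eskel: 7, Galen: 4, Farrow: 13, Harke: 6, Dorne: 4

Total 344518; standard divisor 344518/34 ≈ 10132.882.
Standard quotas: Eskel 6.6739, Galen 4.5115, Farrow 13.4939, Harke 5.5898, Dorne 3.7309.
Lower quotas: Eskel 6, Galen 4, Farrow 13, Harke 5, Dorne 3 (sum 31, leaving 3 seats).
Remainders in descending order: Dorne 0.7309, Eskel 0.6739, Harke 0.5898, Galen 0.5115, Farrow 0.4939.
Largest remainders: Dorne, Eskel, Harke receive the extra seats.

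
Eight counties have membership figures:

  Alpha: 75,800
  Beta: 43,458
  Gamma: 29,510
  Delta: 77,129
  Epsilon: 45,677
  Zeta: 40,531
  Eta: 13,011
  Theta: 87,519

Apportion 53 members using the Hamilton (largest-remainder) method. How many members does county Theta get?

11

Standard divisor: 412635 ÷ 53 ≈ 7785.566.
Standard quotas: Alpha 9.7360, Beta 5.5819, Gamma 3.7903, Delta 9.9067, Epsilon 5.8669, Zeta 5.2059, Eta 1.6712, Theta 11.2412.
Lower quotas: Alpha 9, Beta 5, Gamma 3, Delta 9, Epsilon 5, Zeta 5, Eta 1, Theta 11 (sum 48, leaving 5 seats).
Remainders in descending order: Delta 0.9067, Epsilon 0.8669, Gamma 0.7903, Alpha 0.7360, Eta 0.6712, Beta 0.5819, Theta 0.2412, Zeta 0.2059.
Largest remainders: Delta, Epsilon, Gamma, Alpha, Eta receive the extra seats.
Theta receives 11.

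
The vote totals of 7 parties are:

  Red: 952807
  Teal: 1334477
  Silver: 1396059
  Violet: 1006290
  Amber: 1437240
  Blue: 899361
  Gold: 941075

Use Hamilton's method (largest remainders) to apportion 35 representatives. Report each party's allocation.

Red=4, Teal=6, Silver=6, Violet=5, Amber=6, Blue=4, Gold=4

Total 7967309; standard divisor 7967309/35 ≈ 227637.4.
Standard quotas: Red 4.1856, Teal 5.8623, Silver 6.1328, Violet 4.4206, Amber 6.3137, Blue 3.9508, Gold 4.1341.
Lower quotas: Red 4, Teal 5, Silver 6, Violet 4, Amber 6, Blue 3, Gold 4 (sum 32, leaving 3 seats).
Remainders in descending order: Blue 0.9508, Teal 0.8623, Violet 0.4206, Amber 0.3137, Red 0.1856, Gold 0.1341, Silver 0.1328.
The surplus seats go to Blue, Teal, Violet.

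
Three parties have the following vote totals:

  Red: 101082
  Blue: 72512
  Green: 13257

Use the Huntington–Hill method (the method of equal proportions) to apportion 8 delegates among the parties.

With divisor 25891: modified quotas Red 3.904, Blue 2.801, Green 0.512.
Geometric-mean thresholds: Red √(3·4)=3.464, Blue √(2·3)=2.449, Green (min 1).
Each quota rounded against its threshold gives Red 4, Blue 3, Green 1 (total 8).

Red=4, Blue=3, Green=1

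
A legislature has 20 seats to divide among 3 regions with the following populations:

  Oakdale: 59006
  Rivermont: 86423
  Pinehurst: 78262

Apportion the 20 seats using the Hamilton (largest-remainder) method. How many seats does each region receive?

Standard divisor: 223691 ÷ 20 ≈ 11184.55.
Standard quotas: Oakdale 5.2757, Rivermont 7.7270, Pinehurst 6.9973.
Lower quotas: Oakdale 5, Rivermont 7, Pinehurst 6 (sum 18, leaving 2 seats).
Remainders in descending order: Pinehurst 0.9973, Rivermont 0.7270, Oakdale 0.2757.
The surplus seats go to Pinehurst, Rivermont.

Oakdale=5, Rivermont=8, Pinehurst=7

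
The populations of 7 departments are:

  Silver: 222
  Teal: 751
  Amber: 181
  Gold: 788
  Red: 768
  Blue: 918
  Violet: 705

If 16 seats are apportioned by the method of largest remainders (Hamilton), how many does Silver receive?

Standard divisor: 4333 ÷ 16 ≈ 270.812.
Standard quotas: Silver 0.820, Teal 2.773, Amber 0.668, Gold 2.910, Red 2.836, Blue 3.390, Violet 2.603.
Lower quotas: Silver 0, Teal 2, Amber 0, Gold 2, Red 2, Blue 3, Violet 2 (sum 11, leaving 5 seats).
Remainders in descending order: Gold 0.910, Red 0.836, Silver 0.820, Teal 0.773, Amber 0.668, Violet 0.603, Blue 0.390.
The surplus seats go to Gold, Red, Silver, Teal, Amber.
Silver receives 1.

1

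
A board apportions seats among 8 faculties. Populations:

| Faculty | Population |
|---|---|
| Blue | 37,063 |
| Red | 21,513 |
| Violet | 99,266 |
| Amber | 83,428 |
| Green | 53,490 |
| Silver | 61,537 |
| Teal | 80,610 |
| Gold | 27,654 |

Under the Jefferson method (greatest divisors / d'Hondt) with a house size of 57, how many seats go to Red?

2

Standard divisor 464561/57 ≈ 8150.193; standard quotas: Blue 4.547, Red 2.640, Violet 12.180, Amber 10.236, Green 6.563, Silver 7.550, Teal 9.891, Gold 3.393.
Rounding down gives 4, 2, 12, 10, 6, 7, 9, 3 = 53 seats, so the divisor must be adjusted.
With modified divisor 7600: modified quotas Blue 4.877, Red 2.831, Violet 13.061, Amber 10.977, Green 7.038, Silver 8.097, Teal 10.607, Gold 3.639.
Rounding down: Blue 4, Red 2, Violet 13, Amber 10, Green 7, Silver 8, Teal 10, Gold 3 (total 57).
Red receives 2.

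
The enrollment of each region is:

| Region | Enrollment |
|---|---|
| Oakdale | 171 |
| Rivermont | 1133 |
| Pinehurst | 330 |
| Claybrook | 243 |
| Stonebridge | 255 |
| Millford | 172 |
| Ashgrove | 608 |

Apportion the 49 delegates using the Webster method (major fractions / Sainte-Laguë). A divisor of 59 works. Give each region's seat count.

With modified divisor 59: modified quotas Oakdale 2.898, Rivermont 19.203, Pinehurst 5.593, Claybrook 4.119, Stonebridge 4.322, Millford 2.915, Ashgrove 10.305.
Rounding to the nearest integer: Oakdale 3, Rivermont 19, Pinehurst 6, Claybrook 4, Stonebridge 4, Millford 3, Ashgrove 10 (total 49).

Oakdale: 3, Rivermont: 19, Pinehurst: 6, Claybrook: 4, Stonebridge: 4, Millford: 3, Ashgrove: 10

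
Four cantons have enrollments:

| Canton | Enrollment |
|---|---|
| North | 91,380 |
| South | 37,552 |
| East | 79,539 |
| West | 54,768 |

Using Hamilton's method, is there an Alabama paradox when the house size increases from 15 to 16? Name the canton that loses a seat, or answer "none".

none

At 15 seats: North 5, South 2, East 5, West 3.
At 16 seats: North 6, South 2, East 5, West 3.
No canton's allocation decreased.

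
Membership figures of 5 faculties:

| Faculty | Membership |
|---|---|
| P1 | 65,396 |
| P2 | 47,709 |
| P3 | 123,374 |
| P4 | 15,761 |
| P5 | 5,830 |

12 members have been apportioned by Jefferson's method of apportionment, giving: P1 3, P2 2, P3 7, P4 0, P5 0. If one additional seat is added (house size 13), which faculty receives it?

Priority for the next seat is population ÷ (current seats + 1).
Priorities: P1 16349.000, P2 15903.000, P3 15421.750, P4 15761.000, P5 5830.000.
Highest priority: P1.

P1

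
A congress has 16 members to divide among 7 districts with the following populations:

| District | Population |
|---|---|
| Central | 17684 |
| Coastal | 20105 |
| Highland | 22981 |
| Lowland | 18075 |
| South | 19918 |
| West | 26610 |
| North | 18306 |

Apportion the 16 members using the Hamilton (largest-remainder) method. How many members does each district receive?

Standard divisor: 143679 ÷ 16 ≈ 8979.938.
Standard quotas: Central 1.9693, Coastal 2.2389, Highland 2.5591, Lowland 2.0128, South 2.2181, West 2.9633, North 2.0385.
Lower quotas: Central 1, Coastal 2, Highland 2, Lowland 2, South 2, West 2, North 2 (sum 13, leaving 3 seats).
Remainders in descending order: Central 0.9693, West 0.9633, Highland 0.5591, Coastal 0.2389, South 0.2181, North 0.0385, Lowland 0.0128.
The surplus seats go to Central, West, Highland.

Central 2; Coastal 2; Highland 3; Lowland 2; South 2; West 3; North 2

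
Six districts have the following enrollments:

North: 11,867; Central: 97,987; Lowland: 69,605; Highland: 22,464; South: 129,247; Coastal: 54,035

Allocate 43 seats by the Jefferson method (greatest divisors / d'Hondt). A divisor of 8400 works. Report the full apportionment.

With modified divisor 8400: modified quotas North 1.413, Central 11.665, Lowland 8.286, Highland 2.674, South 15.387, Coastal 6.433.
Rounding down: North 1, Central 11, Lowland 8, Highland 2, South 15, Coastal 6 (total 43).

North: 1; Central: 11; Lowland: 8; Highland: 2; South: 15; Coastal: 6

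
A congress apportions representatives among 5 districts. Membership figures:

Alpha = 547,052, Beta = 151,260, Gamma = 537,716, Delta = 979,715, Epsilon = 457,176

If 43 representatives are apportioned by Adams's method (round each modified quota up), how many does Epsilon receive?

Standard divisor 2672919/43 ≈ 62160.907; standard quotas: Alpha 8.801, Beta 2.433, Gamma 8.650, Delta 15.761, Epsilon 7.355.
Rounding up gives 9, 3, 9, 16, 8 = 45 seats, so the divisor must be adjusted.
With modified divisor 66300: modified quotas Alpha 8.251, Beta 2.281, Gamma 8.110, Delta 14.777, Epsilon 6.896.
Rounding up: Alpha 9, Beta 3, Gamma 9, Delta 15, Epsilon 7 (total 43).
Epsilon receives 7.

7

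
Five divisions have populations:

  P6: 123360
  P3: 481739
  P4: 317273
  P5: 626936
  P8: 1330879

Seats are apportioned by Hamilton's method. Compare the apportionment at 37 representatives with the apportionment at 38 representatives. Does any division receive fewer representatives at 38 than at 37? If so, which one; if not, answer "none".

At 37 seats: P6 2, P3 6, P4 4, P5 8, P8 17.
At 38 seats: P6 2, P3 6, P4 4, P5 8, P8 18.
No division's allocation decreased.

none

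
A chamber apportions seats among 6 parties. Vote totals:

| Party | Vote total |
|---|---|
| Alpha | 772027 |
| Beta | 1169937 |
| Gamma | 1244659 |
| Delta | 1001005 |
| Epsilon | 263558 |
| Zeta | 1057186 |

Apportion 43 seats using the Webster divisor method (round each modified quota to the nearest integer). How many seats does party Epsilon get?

2

Standard divisor 5508372/43 ≈ 128101.674; standard quotas: Alpha 6.027, Beta 9.133, Gamma 9.716, Delta 7.814, Epsilon 2.057, Zeta 8.253.
Rounding to the nearest integer gives Alpha 6, Beta 9, Gamma 10, Delta 8, Epsilon 2, Zeta 8 — total 43, matching the house size, so no adjustment is needed.
Epsilon receives 2.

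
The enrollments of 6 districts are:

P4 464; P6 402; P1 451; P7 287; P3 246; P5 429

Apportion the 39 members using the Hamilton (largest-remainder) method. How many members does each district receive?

The standard divisor is 2279/39 ≈ 58.436.
Standard quotas: P4 7.940, P6 6.879, P1 7.718, P7 4.911, P3 4.210, P5 7.341.
Lower quotas: P4 7, P6 6, P1 7, P7 4, P3 4, P5 7 (sum 35, leaving 4 seats).
Remainders in descending order: P4 0.940, P7 0.911, P6 0.879, P1 0.718, P5 0.341, P3 0.210.
The surplus seats go to P4, P7, P6, P1.

P4=8, P6=7, P1=8, P7=5, P3=4, P5=7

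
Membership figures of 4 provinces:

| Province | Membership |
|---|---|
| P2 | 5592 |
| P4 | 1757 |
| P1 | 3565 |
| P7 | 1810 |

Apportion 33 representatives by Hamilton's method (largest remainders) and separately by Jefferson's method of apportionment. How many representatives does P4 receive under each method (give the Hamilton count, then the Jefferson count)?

Hamilton: P2 14, P4 5, P1 9, P7 5.
Jefferson: P2 15, P4 4, P1 9, P7 5.
P4 gets 5 under Hamilton and 4 under Jefferson.

5 and 4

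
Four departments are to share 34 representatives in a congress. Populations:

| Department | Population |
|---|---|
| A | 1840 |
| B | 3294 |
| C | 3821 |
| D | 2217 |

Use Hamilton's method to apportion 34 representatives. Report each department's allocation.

A 5, B 10, C 12, D 7

Standard divisor: 11172 ÷ 34 ≈ 328.588.
Standard quotas: A 5.600, B 10.025, C 11.629, D 6.747.
Lower quotas: A 5, B 10, C 11, D 6 (sum 32, leaving 2 seats).
Remainders in descending order: D 0.747, C 0.629, A 0.600, B 0.025.
The surplus seats go to D, C.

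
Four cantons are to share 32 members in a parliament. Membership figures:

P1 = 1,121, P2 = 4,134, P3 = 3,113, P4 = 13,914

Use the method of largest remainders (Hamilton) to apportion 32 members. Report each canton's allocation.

Total 22282; standard divisor 22282/32 ≈ 696.312.
Standard quotas: P1 1.6099, P2 5.9370, P3 4.4707, P4 19.9824.
Lower quotas: P1 1, P2 5, P3 4, P4 19 (sum 29, leaving 3 seats).
Remainders in descending order: P4 0.9824, P2 0.9370, P1 0.6099, P3 0.4707.
Largest remainders: P4, P2, P1 receive the extra seats.

P1: 2, P2: 6, P3: 4, P4: 20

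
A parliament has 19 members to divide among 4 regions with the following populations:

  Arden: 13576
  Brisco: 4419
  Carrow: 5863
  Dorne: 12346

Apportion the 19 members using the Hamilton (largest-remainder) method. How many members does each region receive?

Standard divisor: 36204 ÷ 19 ≈ 1905.474.
Standard quotas: Arden 7.1247, Brisco 2.3191, Carrow 3.0769, Dorne 6.4792.
Lower quotas: Arden 7, Brisco 2, Carrow 3, Dorne 6 (sum 18, leaving 1 seat).
Remainders in descending order: Dorne 0.4792, Brisco 0.3191, Arden 0.1247, Carrow 0.0769.
The surplus seat goes to Dorne.

Arden=7; Brisco=2; Carrow=3; Dorne=7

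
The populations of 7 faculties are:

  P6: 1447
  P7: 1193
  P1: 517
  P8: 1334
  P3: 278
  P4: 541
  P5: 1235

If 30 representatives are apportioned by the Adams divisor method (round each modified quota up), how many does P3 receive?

Standard divisor 6545/30 ≈ 218.167; standard quotas: P6 6.633, P7 5.468, P1 2.370, P8 6.115, P3 1.274, P4 2.480, P5 5.661.
Rounding up gives 7, 6, 3, 7, 2, 3, 6 = 34 seats, so the divisor must be adjusted.
With modified divisor 250: modified quotas P6 5.788, P7 4.772, P1 2.068, P8 5.336, P3 1.112, P4 2.164, P5 4.940.
Rounding up: P6 6, P7 5, P1 3, P8 6, P3 2, P4 3, P5 5 (total 30).
P3 receives 2.

2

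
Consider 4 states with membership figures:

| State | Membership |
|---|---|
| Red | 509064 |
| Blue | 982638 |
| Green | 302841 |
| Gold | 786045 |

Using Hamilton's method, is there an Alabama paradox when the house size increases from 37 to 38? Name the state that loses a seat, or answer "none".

At 37 seats: Red 7, Blue 14, Green 5, Gold 11.
At 38 seats: Red 8, Blue 14, Green 4, Gold 12.
Green drops from 5 to 4.

Green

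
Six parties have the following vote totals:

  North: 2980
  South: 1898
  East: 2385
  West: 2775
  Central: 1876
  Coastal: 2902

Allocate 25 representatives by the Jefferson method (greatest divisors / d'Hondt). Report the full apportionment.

North=5, South=3, East=4, West=5, Central=3, Coastal=5

Standard divisor 14816/25 ≈ 592.64; standard quotas: North 5.028, South 3.203, East 4.024, West 4.682, Central 3.165, Coastal 4.897.
Rounding down gives 5, 3, 4, 4, 3, 4 = 23 seats, so the divisor must be adjusted.
With modified divisor 500: modified quotas North 5.960, South 3.796, East 4.770, West 5.550, Central 3.752, Coastal 5.804.
Rounding down: North 5, South 3, East 4, West 5, Central 3, Coastal 5 (total 25).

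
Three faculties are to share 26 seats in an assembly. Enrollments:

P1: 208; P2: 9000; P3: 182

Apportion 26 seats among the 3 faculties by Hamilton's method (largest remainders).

P1 1, P2 25, P3 0

Total 9390; standard divisor 9390/26 ≈ 361.154.
Standard quotas: P1 0.5759, P2 24.9201, P3 0.5039.
Lower quotas: P1 0, P2 24, P3 0 (sum 24, leaving 2 seats).
Remainders in descending order: P2 0.9201, P1 0.5759, P3 0.5039.
Largest remainders: P2, P1 receive the extra seats.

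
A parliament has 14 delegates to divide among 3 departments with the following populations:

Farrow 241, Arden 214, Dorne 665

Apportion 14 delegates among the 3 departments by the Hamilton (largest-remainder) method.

Farrow 3; Arden 3; Dorne 8

Total 1120; standard divisor 1120/14 = 80.
Standard quotas: Farrow 3.013, Arden 2.675, Dorne 8.312.
Lower quotas: Farrow 3, Arden 2, Dorne 8 (sum 13, leaving 1 seat).
Remainders in descending order: Arden 0.675, Dorne 0.312, Farrow 0.013.
The surplus seat goes to Arden.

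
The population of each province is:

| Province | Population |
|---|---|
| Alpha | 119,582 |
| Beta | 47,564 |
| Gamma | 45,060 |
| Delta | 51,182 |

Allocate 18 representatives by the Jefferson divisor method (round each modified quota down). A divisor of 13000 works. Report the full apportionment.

Alpha=9, Beta=3, Gamma=3, Delta=3

With modified divisor 13000: modified quotas Alpha 9.199, Beta 3.659, Gamma 3.466, Delta 3.937.
Rounding down: Alpha 9, Beta 3, Gamma 3, Delta 3 (total 18).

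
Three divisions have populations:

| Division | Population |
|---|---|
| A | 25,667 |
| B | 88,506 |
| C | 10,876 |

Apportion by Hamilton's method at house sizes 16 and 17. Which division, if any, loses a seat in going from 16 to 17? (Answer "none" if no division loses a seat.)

At 16 seats: A 3, B 11, C 2.
At 17 seats: A 4, B 12, C 1.
C drops from 2 to 1.

C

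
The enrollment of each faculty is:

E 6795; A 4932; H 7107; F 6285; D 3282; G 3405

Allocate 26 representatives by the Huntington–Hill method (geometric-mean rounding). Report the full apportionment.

With divisor 1269: modified quotas E 5.355, A 3.887, H 5.600, F 4.953, D 2.586, G 2.683.
Geometric-mean thresholds: E √(5·6)=5.477, A √(3·4)=3.464, H √(5·6)=5.477, F √(4·5)=4.472, D √(2·3)=2.449, G √(2·3)=2.449.
Each quota rounded against its threshold gives E 5, A 4, H 6, F 5, D 3, G 3 (total 26).

E 5, A 4, H 6, F 5, D 3, G 3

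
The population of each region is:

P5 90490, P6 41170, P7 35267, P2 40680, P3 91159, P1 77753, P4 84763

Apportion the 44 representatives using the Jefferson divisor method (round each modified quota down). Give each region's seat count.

Standard divisor 461282/44 ≈ 10483.682; standard quotas: P5 8.632, P6 3.927, P7 3.364, P2 3.880, P3 8.695, P1 7.417, P4 8.085.
Rounding down gives 8, 3, 3, 3, 8, 7, 8 = 40 seats, so the divisor must be adjusted.
With modified divisor 9900: modified quotas P5 9.140, P6 4.159, P7 3.562, P2 4.109, P3 9.208, P1 7.854, P4 8.562.
Rounding down: P5 9, P6 4, P7 3, P2 4, P3 9, P1 7, P4 8 (total 44).

P5 9; P6 4; P7 3; P2 4; P3 9; P1 7; P4 8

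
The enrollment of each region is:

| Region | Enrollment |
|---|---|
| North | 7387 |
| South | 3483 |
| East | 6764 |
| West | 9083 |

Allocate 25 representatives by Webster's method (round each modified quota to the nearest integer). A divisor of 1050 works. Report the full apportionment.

North: 7, South: 3, East: 6, West: 9

With modified divisor 1050: modified quotas North 7.035, South 3.317, East 6.442, West 8.650.
Rounding to the nearest integer: North 7, South 3, East 6, West 9 (total 25).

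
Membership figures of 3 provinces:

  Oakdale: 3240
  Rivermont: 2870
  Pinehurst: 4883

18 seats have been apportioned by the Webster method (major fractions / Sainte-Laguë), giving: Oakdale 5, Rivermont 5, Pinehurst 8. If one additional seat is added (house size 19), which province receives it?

Oakdale

Priority for the next seat is population ÷ (current seats + 0.5).
Priorities: Oakdale 589.091, Rivermont 521.818, Pinehurst 574.471.
Highest priority: Oakdale.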